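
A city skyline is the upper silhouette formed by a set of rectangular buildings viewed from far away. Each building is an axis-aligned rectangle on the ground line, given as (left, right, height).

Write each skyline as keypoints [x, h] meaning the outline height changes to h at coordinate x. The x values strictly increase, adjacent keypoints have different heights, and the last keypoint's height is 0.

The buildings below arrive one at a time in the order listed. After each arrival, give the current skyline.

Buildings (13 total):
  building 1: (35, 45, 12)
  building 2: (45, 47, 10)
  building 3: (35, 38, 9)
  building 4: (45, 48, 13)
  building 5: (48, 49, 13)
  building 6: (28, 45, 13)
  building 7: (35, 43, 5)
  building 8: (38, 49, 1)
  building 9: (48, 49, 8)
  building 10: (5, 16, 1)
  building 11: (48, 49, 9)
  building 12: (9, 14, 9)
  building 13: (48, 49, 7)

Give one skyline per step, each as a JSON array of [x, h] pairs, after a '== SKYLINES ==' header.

== SKYLINES ==
[[35,12],[45,0]]
[[35,12],[45,10],[47,0]]
[[35,12],[45,10],[47,0]]
[[35,12],[45,13],[48,0]]
[[35,12],[45,13],[49,0]]
[[28,13],[49,0]]
[[28,13],[49,0]]
[[28,13],[49,0]]
[[28,13],[49,0]]
[[5,1],[16,0],[28,13],[49,0]]
[[5,1],[16,0],[28,13],[49,0]]
[[5,1],[9,9],[14,1],[16,0],[28,13],[49,0]]
[[5,1],[9,9],[14,1],[16,0],[28,13],[49,0]]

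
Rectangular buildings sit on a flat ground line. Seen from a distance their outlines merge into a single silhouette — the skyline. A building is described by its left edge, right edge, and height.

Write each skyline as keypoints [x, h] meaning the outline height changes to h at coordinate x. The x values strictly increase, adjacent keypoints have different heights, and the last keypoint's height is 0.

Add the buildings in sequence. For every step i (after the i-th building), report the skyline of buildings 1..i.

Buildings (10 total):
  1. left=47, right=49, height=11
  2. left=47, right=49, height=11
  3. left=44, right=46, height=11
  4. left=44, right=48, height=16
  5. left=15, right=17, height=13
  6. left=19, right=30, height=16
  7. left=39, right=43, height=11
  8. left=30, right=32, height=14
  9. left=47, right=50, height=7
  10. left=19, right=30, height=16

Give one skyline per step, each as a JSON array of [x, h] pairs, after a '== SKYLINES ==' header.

== SKYLINES ==
[[47,11],[49,0]]
[[47,11],[49,0]]
[[44,11],[46,0],[47,11],[49,0]]
[[44,16],[48,11],[49,0]]
[[15,13],[17,0],[44,16],[48,11],[49,0]]
[[15,13],[17,0],[19,16],[30,0],[44,16],[48,11],[49,0]]
[[15,13],[17,0],[19,16],[30,0],[39,11],[43,0],[44,16],[48,11],[49,0]]
[[15,13],[17,0],[19,16],[30,14],[32,0],[39,11],[43,0],[44,16],[48,11],[49,0]]
[[15,13],[17,0],[19,16],[30,14],[32,0],[39,11],[43,0],[44,16],[48,11],[49,7],[50,0]]
[[15,13],[17,0],[19,16],[30,14],[32,0],[39,11],[43,0],[44,16],[48,11],[49,7],[50,0]]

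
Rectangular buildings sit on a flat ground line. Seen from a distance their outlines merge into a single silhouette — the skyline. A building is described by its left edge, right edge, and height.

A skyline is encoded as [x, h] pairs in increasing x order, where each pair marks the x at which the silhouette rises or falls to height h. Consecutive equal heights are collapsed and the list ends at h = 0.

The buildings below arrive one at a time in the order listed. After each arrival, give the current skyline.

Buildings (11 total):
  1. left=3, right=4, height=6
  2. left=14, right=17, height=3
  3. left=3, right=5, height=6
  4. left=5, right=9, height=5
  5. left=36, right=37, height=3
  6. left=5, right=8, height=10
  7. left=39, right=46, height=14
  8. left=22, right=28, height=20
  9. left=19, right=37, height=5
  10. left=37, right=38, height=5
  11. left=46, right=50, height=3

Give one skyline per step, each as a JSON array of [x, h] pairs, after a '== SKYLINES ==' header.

== SKYLINES ==
[[3,6],[4,0]]
[[3,6],[4,0],[14,3],[17,0]]
[[3,6],[5,0],[14,3],[17,0]]
[[3,6],[5,5],[9,0],[14,3],[17,0]]
[[3,6],[5,5],[9,0],[14,3],[17,0],[36,3],[37,0]]
[[3,6],[5,10],[8,5],[9,0],[14,3],[17,0],[36,3],[37,0]]
[[3,6],[5,10],[8,5],[9,0],[14,3],[17,0],[36,3],[37,0],[39,14],[46,0]]
[[3,6],[5,10],[8,5],[9,0],[14,3],[17,0],[22,20],[28,0],[36,3],[37,0],[39,14],[46,0]]
[[3,6],[5,10],[8,5],[9,0],[14,3],[17,0],[19,5],[22,20],[28,5],[37,0],[39,14],[46,0]]
[[3,6],[5,10],[8,5],[9,0],[14,3],[17,0],[19,5],[22,20],[28,5],[38,0],[39,14],[46,0]]
[[3,6],[5,10],[8,5],[9,0],[14,3],[17,0],[19,5],[22,20],[28,5],[38,0],[39,14],[46,3],[50,0]]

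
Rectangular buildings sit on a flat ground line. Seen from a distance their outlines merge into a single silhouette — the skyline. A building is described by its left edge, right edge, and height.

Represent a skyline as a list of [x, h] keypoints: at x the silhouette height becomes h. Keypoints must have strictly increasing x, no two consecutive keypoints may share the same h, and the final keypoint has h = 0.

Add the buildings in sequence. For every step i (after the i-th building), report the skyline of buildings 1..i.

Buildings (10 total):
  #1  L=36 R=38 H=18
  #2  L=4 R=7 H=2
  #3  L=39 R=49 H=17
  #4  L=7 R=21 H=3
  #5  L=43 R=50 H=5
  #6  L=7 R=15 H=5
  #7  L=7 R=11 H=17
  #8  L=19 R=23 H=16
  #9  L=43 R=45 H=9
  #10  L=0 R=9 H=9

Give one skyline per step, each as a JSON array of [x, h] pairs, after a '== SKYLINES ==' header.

== SKYLINES ==
[[36,18],[38,0]]
[[4,2],[7,0],[36,18],[38,0]]
[[4,2],[7,0],[36,18],[38,0],[39,17],[49,0]]
[[4,2],[7,3],[21,0],[36,18],[38,0],[39,17],[49,0]]
[[4,2],[7,3],[21,0],[36,18],[38,0],[39,17],[49,5],[50,0]]
[[4,2],[7,5],[15,3],[21,0],[36,18],[38,0],[39,17],[49,5],[50,0]]
[[4,2],[7,17],[11,5],[15,3],[21,0],[36,18],[38,0],[39,17],[49,5],[50,0]]
[[4,2],[7,17],[11,5],[15,3],[19,16],[23,0],[36,18],[38,0],[39,17],[49,5],[50,0]]
[[4,2],[7,17],[11,5],[15,3],[19,16],[23,0],[36,18],[38,0],[39,17],[49,5],[50,0]]
[[0,9],[7,17],[11,5],[15,3],[19,16],[23,0],[36,18],[38,0],[39,17],[49,5],[50,0]]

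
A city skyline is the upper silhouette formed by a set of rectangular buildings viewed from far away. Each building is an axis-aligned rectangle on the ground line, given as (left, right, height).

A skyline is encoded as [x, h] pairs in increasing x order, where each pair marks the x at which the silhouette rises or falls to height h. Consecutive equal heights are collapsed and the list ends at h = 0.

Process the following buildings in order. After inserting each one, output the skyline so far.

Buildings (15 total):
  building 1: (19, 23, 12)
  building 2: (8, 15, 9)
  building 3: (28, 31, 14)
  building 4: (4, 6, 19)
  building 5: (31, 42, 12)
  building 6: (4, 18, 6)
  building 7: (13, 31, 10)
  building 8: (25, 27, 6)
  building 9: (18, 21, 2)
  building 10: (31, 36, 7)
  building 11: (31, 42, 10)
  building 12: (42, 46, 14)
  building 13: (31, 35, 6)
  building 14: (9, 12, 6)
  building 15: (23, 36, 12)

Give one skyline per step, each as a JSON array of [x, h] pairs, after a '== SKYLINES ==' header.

== SKYLINES ==
[[19,12],[23,0]]
[[8,9],[15,0],[19,12],[23,0]]
[[8,9],[15,0],[19,12],[23,0],[28,14],[31,0]]
[[4,19],[6,0],[8,9],[15,0],[19,12],[23,0],[28,14],[31,0]]
[[4,19],[6,0],[8,9],[15,0],[19,12],[23,0],[28,14],[31,12],[42,0]]
[[4,19],[6,6],[8,9],[15,6],[18,0],[19,12],[23,0],[28,14],[31,12],[42,0]]
[[4,19],[6,6],[8,9],[13,10],[19,12],[23,10],[28,14],[31,12],[42,0]]
[[4,19],[6,6],[8,9],[13,10],[19,12],[23,10],[28,14],[31,12],[42,0]]
[[4,19],[6,6],[8,9],[13,10],[19,12],[23,10],[28,14],[31,12],[42,0]]
[[4,19],[6,6],[8,9],[13,10],[19,12],[23,10],[28,14],[31,12],[42,0]]
[[4,19],[6,6],[8,9],[13,10],[19,12],[23,10],[28,14],[31,12],[42,0]]
[[4,19],[6,6],[8,9],[13,10],[19,12],[23,10],[28,14],[31,12],[42,14],[46,0]]
[[4,19],[6,6],[8,9],[13,10],[19,12],[23,10],[28,14],[31,12],[42,14],[46,0]]
[[4,19],[6,6],[8,9],[13,10],[19,12],[23,10],[28,14],[31,12],[42,14],[46,0]]
[[4,19],[6,6],[8,9],[13,10],[19,12],[28,14],[31,12],[42,14],[46,0]]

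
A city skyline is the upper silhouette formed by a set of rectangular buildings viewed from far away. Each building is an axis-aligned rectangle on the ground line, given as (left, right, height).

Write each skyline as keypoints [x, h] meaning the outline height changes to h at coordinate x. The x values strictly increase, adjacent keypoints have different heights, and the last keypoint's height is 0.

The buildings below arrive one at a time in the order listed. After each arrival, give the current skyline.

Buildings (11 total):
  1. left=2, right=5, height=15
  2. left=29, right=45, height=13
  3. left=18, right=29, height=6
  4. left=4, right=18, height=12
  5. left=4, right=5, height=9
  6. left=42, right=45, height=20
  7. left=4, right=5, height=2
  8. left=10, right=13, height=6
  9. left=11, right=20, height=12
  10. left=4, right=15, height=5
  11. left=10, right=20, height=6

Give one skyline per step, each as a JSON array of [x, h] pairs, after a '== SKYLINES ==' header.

== SKYLINES ==
[[2,15],[5,0]]
[[2,15],[5,0],[29,13],[45,0]]
[[2,15],[5,0],[18,6],[29,13],[45,0]]
[[2,15],[5,12],[18,6],[29,13],[45,0]]
[[2,15],[5,12],[18,6],[29,13],[45,0]]
[[2,15],[5,12],[18,6],[29,13],[42,20],[45,0]]
[[2,15],[5,12],[18,6],[29,13],[42,20],[45,0]]
[[2,15],[5,12],[18,6],[29,13],[42,20],[45,0]]
[[2,15],[5,12],[20,6],[29,13],[42,20],[45,0]]
[[2,15],[5,12],[20,6],[29,13],[42,20],[45,0]]
[[2,15],[5,12],[20,6],[29,13],[42,20],[45,0]]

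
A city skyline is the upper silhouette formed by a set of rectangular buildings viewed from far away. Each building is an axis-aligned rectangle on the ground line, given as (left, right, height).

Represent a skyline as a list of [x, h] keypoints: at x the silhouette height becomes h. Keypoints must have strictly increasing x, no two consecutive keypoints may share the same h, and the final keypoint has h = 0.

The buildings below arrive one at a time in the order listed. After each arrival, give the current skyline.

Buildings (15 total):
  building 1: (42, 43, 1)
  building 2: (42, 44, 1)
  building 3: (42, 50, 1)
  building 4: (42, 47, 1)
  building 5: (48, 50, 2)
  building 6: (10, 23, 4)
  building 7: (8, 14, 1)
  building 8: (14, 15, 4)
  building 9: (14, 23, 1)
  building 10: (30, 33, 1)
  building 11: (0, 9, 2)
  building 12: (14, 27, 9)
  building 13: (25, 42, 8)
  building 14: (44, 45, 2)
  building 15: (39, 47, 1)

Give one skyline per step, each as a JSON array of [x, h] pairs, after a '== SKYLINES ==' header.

== SKYLINES ==
[[42,1],[43,0]]
[[42,1],[44,0]]
[[42,1],[50,0]]
[[42,1],[50,0]]
[[42,1],[48,2],[50,0]]
[[10,4],[23,0],[42,1],[48,2],[50,0]]
[[8,1],[10,4],[23,0],[42,1],[48,2],[50,0]]
[[8,1],[10,4],[23,0],[42,1],[48,2],[50,0]]
[[8,1],[10,4],[23,0],[42,1],[48,2],[50,0]]
[[8,1],[10,4],[23,0],[30,1],[33,0],[42,1],[48,2],[50,0]]
[[0,2],[9,1],[10,4],[23,0],[30,1],[33,0],[42,1],[48,2],[50,0]]
[[0,2],[9,1],[10,4],[14,9],[27,0],[30,1],[33,0],[42,1],[48,2],[50,0]]
[[0,2],[9,1],[10,4],[14,9],[27,8],[42,1],[48,2],[50,0]]
[[0,2],[9,1],[10,4],[14,9],[27,8],[42,1],[44,2],[45,1],[48,2],[50,0]]
[[0,2],[9,1],[10,4],[14,9],[27,8],[42,1],[44,2],[45,1],[48,2],[50,0]]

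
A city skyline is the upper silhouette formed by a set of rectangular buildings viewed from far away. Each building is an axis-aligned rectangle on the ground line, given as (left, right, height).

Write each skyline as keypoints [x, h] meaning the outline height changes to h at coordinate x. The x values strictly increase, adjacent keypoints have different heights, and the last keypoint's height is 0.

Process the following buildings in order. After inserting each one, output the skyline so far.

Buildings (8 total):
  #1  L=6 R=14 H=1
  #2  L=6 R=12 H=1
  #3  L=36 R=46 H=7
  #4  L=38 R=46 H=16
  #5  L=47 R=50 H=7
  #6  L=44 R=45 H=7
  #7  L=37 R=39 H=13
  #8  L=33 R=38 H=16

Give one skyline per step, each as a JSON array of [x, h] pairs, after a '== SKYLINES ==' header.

== SKYLINES ==
[[6,1],[14,0]]
[[6,1],[14,0]]
[[6,1],[14,0],[36,7],[46,0]]
[[6,1],[14,0],[36,7],[38,16],[46,0]]
[[6,1],[14,0],[36,7],[38,16],[46,0],[47,7],[50,0]]
[[6,1],[14,0],[36,7],[38,16],[46,0],[47,7],[50,0]]
[[6,1],[14,0],[36,7],[37,13],[38,16],[46,0],[47,7],[50,0]]
[[6,1],[14,0],[33,16],[46,0],[47,7],[50,0]]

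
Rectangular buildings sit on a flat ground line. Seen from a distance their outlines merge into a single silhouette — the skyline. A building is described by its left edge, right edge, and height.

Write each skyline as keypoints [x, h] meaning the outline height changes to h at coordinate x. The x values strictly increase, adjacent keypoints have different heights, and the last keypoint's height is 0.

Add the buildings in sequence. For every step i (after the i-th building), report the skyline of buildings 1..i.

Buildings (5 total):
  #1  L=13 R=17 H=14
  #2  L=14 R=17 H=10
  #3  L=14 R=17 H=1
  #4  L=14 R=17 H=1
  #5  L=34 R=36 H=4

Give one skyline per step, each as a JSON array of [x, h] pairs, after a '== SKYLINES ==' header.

== SKYLINES ==
[[13,14],[17,0]]
[[13,14],[17,0]]
[[13,14],[17,0]]
[[13,14],[17,0]]
[[13,14],[17,0],[34,4],[36,0]]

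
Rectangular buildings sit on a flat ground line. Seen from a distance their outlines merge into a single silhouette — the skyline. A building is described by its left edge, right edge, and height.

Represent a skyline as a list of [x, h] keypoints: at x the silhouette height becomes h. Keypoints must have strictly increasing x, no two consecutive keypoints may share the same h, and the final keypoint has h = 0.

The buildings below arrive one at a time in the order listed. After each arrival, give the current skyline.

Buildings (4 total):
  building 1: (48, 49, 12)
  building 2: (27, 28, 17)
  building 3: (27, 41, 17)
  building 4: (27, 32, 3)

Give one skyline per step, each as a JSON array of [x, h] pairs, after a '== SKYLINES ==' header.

== SKYLINES ==
[[48,12],[49,0]]
[[27,17],[28,0],[48,12],[49,0]]
[[27,17],[41,0],[48,12],[49,0]]
[[27,17],[41,0],[48,12],[49,0]]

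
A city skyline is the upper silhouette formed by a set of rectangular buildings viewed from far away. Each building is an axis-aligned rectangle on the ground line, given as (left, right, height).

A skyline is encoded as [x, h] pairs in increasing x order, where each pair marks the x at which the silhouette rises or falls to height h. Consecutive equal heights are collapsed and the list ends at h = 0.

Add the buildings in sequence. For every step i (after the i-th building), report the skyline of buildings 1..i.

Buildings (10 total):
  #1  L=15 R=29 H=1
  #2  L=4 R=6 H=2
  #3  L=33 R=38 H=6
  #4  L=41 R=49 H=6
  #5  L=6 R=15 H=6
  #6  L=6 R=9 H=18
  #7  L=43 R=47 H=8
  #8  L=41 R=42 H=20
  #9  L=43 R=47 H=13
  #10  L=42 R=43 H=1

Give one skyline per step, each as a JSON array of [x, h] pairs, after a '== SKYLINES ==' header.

== SKYLINES ==
[[15,1],[29,0]]
[[4,2],[6,0],[15,1],[29,0]]
[[4,2],[6,0],[15,1],[29,0],[33,6],[38,0]]
[[4,2],[6,0],[15,1],[29,0],[33,6],[38,0],[41,6],[49,0]]
[[4,2],[6,6],[15,1],[29,0],[33,6],[38,0],[41,6],[49,0]]
[[4,2],[6,18],[9,6],[15,1],[29,0],[33,6],[38,0],[41,6],[49,0]]
[[4,2],[6,18],[9,6],[15,1],[29,0],[33,6],[38,0],[41,6],[43,8],[47,6],[49,0]]
[[4,2],[6,18],[9,6],[15,1],[29,0],[33,6],[38,0],[41,20],[42,6],[43,8],[47,6],[49,0]]
[[4,2],[6,18],[9,6],[15,1],[29,0],[33,6],[38,0],[41,20],[42,6],[43,13],[47,6],[49,0]]
[[4,2],[6,18],[9,6],[15,1],[29,0],[33,6],[38,0],[41,20],[42,6],[43,13],[47,6],[49,0]]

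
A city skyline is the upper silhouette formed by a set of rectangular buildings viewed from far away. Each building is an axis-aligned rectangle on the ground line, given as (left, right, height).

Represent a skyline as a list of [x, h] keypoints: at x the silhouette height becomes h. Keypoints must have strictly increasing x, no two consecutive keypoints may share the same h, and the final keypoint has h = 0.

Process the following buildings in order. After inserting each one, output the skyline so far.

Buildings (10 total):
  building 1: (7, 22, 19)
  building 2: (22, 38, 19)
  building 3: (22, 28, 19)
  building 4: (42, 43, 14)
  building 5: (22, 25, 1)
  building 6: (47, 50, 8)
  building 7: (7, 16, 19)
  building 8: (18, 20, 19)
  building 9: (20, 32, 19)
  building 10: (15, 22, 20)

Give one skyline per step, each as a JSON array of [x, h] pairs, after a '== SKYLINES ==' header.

== SKYLINES ==
[[7,19],[22,0]]
[[7,19],[38,0]]
[[7,19],[38,0]]
[[7,19],[38,0],[42,14],[43,0]]
[[7,19],[38,0],[42,14],[43,0]]
[[7,19],[38,0],[42,14],[43,0],[47,8],[50,0]]
[[7,19],[38,0],[42,14],[43,0],[47,8],[50,0]]
[[7,19],[38,0],[42,14],[43,0],[47,8],[50,0]]
[[7,19],[38,0],[42,14],[43,0],[47,8],[50,0]]
[[7,19],[15,20],[22,19],[38,0],[42,14],[43,0],[47,8],[50,0]]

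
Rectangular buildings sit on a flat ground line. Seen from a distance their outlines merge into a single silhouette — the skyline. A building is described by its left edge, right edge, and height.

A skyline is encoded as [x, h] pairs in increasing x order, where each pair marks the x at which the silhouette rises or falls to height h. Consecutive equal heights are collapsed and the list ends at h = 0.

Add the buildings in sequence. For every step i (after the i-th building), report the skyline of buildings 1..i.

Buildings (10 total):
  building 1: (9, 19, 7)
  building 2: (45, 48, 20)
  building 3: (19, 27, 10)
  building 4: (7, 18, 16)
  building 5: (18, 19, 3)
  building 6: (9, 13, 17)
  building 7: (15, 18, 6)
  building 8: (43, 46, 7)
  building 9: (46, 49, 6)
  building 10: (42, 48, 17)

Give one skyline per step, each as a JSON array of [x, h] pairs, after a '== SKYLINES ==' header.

== SKYLINES ==
[[9,7],[19,0]]
[[9,7],[19,0],[45,20],[48,0]]
[[9,7],[19,10],[27,0],[45,20],[48,0]]
[[7,16],[18,7],[19,10],[27,0],[45,20],[48,0]]
[[7,16],[18,7],[19,10],[27,0],[45,20],[48,0]]
[[7,16],[9,17],[13,16],[18,7],[19,10],[27,0],[45,20],[48,0]]
[[7,16],[9,17],[13,16],[18,7],[19,10],[27,0],[45,20],[48,0]]
[[7,16],[9,17],[13,16],[18,7],[19,10],[27,0],[43,7],[45,20],[48,0]]
[[7,16],[9,17],[13,16],[18,7],[19,10],[27,0],[43,7],[45,20],[48,6],[49,0]]
[[7,16],[9,17],[13,16],[18,7],[19,10],[27,0],[42,17],[45,20],[48,6],[49,0]]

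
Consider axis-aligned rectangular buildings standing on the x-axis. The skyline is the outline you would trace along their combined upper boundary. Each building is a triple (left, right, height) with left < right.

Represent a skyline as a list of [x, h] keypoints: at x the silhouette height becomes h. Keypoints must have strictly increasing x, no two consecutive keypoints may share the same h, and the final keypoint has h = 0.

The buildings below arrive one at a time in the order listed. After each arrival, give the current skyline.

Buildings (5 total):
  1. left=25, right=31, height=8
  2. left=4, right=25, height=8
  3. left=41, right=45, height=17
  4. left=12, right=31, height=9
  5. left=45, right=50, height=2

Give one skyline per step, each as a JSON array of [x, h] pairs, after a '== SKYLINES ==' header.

== SKYLINES ==
[[25,8],[31,0]]
[[4,8],[31,0]]
[[4,8],[31,0],[41,17],[45,0]]
[[4,8],[12,9],[31,0],[41,17],[45,0]]
[[4,8],[12,9],[31,0],[41,17],[45,2],[50,0]]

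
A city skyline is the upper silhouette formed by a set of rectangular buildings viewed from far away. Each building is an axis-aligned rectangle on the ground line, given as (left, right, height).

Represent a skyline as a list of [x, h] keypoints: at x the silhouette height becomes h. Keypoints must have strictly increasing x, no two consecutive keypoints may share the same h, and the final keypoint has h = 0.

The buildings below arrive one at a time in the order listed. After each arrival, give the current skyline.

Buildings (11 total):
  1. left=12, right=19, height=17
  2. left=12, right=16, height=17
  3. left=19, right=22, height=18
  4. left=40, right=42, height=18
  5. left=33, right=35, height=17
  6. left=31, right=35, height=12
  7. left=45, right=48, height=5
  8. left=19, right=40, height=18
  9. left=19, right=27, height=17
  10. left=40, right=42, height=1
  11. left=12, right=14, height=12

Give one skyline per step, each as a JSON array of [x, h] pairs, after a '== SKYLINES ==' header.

== SKYLINES ==
[[12,17],[19,0]]
[[12,17],[19,0]]
[[12,17],[19,18],[22,0]]
[[12,17],[19,18],[22,0],[40,18],[42,0]]
[[12,17],[19,18],[22,0],[33,17],[35,0],[40,18],[42,0]]
[[12,17],[19,18],[22,0],[31,12],[33,17],[35,0],[40,18],[42,0]]
[[12,17],[19,18],[22,0],[31,12],[33,17],[35,0],[40,18],[42,0],[45,5],[48,0]]
[[12,17],[19,18],[42,0],[45,5],[48,0]]
[[12,17],[19,18],[42,0],[45,5],[48,0]]
[[12,17],[19,18],[42,0],[45,5],[48,0]]
[[12,17],[19,18],[42,0],[45,5],[48,0]]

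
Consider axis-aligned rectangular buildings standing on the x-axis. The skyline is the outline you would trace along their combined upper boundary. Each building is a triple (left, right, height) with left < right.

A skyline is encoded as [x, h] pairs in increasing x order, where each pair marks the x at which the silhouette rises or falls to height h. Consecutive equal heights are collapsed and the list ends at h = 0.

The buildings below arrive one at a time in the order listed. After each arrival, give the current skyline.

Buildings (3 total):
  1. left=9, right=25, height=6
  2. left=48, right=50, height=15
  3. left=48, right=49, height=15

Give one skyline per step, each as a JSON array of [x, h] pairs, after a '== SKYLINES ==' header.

== SKYLINES ==
[[9,6],[25,0]]
[[9,6],[25,0],[48,15],[50,0]]
[[9,6],[25,0],[48,15],[50,0]]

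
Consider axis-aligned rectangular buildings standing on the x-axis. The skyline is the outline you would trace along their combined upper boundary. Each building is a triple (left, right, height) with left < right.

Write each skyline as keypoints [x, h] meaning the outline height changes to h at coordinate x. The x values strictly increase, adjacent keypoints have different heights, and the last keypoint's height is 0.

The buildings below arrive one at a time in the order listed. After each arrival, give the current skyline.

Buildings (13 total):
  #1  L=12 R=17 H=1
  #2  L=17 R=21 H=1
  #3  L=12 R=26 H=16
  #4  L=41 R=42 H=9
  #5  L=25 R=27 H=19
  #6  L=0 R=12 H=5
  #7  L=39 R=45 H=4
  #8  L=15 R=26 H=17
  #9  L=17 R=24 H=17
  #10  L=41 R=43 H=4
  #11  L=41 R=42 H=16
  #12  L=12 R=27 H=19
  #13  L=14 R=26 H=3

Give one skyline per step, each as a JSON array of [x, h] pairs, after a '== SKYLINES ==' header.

== SKYLINES ==
[[12,1],[17,0]]
[[12,1],[21,0]]
[[12,16],[26,0]]
[[12,16],[26,0],[41,9],[42,0]]
[[12,16],[25,19],[27,0],[41,9],[42,0]]
[[0,5],[12,16],[25,19],[27,0],[41,9],[42,0]]
[[0,5],[12,16],[25,19],[27,0],[39,4],[41,9],[42,4],[45,0]]
[[0,5],[12,16],[15,17],[25,19],[27,0],[39,4],[41,9],[42,4],[45,0]]
[[0,5],[12,16],[15,17],[25,19],[27,0],[39,4],[41,9],[42,4],[45,0]]
[[0,5],[12,16],[15,17],[25,19],[27,0],[39,4],[41,9],[42,4],[45,0]]
[[0,5],[12,16],[15,17],[25,19],[27,0],[39,4],[41,16],[42,4],[45,0]]
[[0,5],[12,19],[27,0],[39,4],[41,16],[42,4],[45,0]]
[[0,5],[12,19],[27,0],[39,4],[41,16],[42,4],[45,0]]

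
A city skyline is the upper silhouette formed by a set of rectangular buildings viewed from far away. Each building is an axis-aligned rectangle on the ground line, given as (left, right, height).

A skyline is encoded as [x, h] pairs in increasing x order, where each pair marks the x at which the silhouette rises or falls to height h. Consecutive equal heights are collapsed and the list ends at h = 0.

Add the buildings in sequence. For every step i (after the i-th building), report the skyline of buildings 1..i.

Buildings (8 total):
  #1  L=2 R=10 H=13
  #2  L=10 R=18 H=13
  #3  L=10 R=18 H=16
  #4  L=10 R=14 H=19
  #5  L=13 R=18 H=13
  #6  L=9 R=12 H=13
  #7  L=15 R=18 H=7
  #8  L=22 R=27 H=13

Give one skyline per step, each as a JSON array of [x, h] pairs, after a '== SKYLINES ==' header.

== SKYLINES ==
[[2,13],[10,0]]
[[2,13],[18,0]]
[[2,13],[10,16],[18,0]]
[[2,13],[10,19],[14,16],[18,0]]
[[2,13],[10,19],[14,16],[18,0]]
[[2,13],[10,19],[14,16],[18,0]]
[[2,13],[10,19],[14,16],[18,0]]
[[2,13],[10,19],[14,16],[18,0],[22,13],[27,0]]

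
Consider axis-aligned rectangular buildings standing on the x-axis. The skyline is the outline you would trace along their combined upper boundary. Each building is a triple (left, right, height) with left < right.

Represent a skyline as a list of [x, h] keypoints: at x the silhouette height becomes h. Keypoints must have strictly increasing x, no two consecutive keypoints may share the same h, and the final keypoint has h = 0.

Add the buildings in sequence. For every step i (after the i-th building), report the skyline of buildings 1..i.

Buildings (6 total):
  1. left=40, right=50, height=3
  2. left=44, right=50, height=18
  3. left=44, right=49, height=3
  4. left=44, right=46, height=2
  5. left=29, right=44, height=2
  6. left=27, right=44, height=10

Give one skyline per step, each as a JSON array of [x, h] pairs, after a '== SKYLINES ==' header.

== SKYLINES ==
[[40,3],[50,0]]
[[40,3],[44,18],[50,0]]
[[40,3],[44,18],[50,0]]
[[40,3],[44,18],[50,0]]
[[29,2],[40,3],[44,18],[50,0]]
[[27,10],[44,18],[50,0]]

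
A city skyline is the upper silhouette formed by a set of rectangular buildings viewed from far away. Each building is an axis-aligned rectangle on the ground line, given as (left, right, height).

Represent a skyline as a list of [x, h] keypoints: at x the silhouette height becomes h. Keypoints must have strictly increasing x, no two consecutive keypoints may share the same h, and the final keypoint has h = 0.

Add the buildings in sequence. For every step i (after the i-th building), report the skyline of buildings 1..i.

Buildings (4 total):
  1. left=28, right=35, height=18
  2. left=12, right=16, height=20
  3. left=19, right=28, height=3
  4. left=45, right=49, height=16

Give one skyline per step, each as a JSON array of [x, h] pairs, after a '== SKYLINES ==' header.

== SKYLINES ==
[[28,18],[35,0]]
[[12,20],[16,0],[28,18],[35,0]]
[[12,20],[16,0],[19,3],[28,18],[35,0]]
[[12,20],[16,0],[19,3],[28,18],[35,0],[45,16],[49,0]]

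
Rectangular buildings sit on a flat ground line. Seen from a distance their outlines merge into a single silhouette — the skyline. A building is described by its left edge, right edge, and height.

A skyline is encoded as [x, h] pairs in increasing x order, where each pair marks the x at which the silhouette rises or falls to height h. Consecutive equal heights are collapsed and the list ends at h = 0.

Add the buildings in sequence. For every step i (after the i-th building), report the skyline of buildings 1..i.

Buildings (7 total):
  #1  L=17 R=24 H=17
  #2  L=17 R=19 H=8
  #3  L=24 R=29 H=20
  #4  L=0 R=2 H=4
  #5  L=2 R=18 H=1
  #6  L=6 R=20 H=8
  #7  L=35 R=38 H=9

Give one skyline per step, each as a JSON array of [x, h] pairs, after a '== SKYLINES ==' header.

== SKYLINES ==
[[17,17],[24,0]]
[[17,17],[24,0]]
[[17,17],[24,20],[29,0]]
[[0,4],[2,0],[17,17],[24,20],[29,0]]
[[0,4],[2,1],[17,17],[24,20],[29,0]]
[[0,4],[2,1],[6,8],[17,17],[24,20],[29,0]]
[[0,4],[2,1],[6,8],[17,17],[24,20],[29,0],[35,9],[38,0]]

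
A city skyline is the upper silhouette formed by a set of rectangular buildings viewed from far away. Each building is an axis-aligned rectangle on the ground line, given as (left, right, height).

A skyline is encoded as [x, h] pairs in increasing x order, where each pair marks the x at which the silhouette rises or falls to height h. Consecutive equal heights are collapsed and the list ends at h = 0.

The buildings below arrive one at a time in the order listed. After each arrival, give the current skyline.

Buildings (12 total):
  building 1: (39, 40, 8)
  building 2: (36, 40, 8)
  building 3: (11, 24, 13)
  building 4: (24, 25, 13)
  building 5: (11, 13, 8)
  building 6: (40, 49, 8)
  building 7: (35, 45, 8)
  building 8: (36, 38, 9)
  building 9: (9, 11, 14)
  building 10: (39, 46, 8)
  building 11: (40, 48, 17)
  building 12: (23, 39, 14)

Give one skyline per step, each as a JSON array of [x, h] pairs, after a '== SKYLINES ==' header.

== SKYLINES ==
[[39,8],[40,0]]
[[36,8],[40,0]]
[[11,13],[24,0],[36,8],[40,0]]
[[11,13],[25,0],[36,8],[40,0]]
[[11,13],[25,0],[36,8],[40,0]]
[[11,13],[25,0],[36,8],[49,0]]
[[11,13],[25,0],[35,8],[49,0]]
[[11,13],[25,0],[35,8],[36,9],[38,8],[49,0]]
[[9,14],[11,13],[25,0],[35,8],[36,9],[38,8],[49,0]]
[[9,14],[11,13],[25,0],[35,8],[36,9],[38,8],[49,0]]
[[9,14],[11,13],[25,0],[35,8],[36,9],[38,8],[40,17],[48,8],[49,0]]
[[9,14],[11,13],[23,14],[39,8],[40,17],[48,8],[49,0]]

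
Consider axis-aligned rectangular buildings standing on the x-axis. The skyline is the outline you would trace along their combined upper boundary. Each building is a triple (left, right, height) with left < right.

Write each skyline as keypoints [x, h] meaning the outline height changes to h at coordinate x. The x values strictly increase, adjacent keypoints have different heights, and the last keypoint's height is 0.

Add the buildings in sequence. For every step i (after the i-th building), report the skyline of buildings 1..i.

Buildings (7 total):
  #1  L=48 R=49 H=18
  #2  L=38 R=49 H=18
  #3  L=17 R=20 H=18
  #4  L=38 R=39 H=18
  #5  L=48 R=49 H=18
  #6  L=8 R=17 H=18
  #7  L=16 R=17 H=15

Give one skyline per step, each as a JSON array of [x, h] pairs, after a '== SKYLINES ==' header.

== SKYLINES ==
[[48,18],[49,0]]
[[38,18],[49,0]]
[[17,18],[20,0],[38,18],[49,0]]
[[17,18],[20,0],[38,18],[49,0]]
[[17,18],[20,0],[38,18],[49,0]]
[[8,18],[20,0],[38,18],[49,0]]
[[8,18],[20,0],[38,18],[49,0]]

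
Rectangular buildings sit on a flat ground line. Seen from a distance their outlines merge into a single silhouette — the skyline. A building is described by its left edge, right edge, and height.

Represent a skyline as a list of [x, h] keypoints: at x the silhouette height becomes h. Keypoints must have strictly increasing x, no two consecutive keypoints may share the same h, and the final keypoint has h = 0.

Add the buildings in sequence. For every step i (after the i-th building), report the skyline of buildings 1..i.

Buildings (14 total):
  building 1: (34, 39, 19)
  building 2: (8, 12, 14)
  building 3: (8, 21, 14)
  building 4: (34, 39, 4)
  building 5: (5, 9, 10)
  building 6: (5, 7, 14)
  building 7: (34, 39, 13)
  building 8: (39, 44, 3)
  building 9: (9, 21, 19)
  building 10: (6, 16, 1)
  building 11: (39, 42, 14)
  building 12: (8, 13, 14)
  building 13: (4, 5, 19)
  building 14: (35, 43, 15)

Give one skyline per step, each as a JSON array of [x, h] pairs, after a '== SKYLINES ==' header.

== SKYLINES ==
[[34,19],[39,0]]
[[8,14],[12,0],[34,19],[39,0]]
[[8,14],[21,0],[34,19],[39,0]]
[[8,14],[21,0],[34,19],[39,0]]
[[5,10],[8,14],[21,0],[34,19],[39,0]]
[[5,14],[7,10],[8,14],[21,0],[34,19],[39,0]]
[[5,14],[7,10],[8,14],[21,0],[34,19],[39,0]]
[[5,14],[7,10],[8,14],[21,0],[34,19],[39,3],[44,0]]
[[5,14],[7,10],[8,14],[9,19],[21,0],[34,19],[39,3],[44,0]]
[[5,14],[7,10],[8,14],[9,19],[21,0],[34,19],[39,3],[44,0]]
[[5,14],[7,10],[8,14],[9,19],[21,0],[34,19],[39,14],[42,3],[44,0]]
[[5,14],[7,10],[8,14],[9,19],[21,0],[34,19],[39,14],[42,3],[44,0]]
[[4,19],[5,14],[7,10],[8,14],[9,19],[21,0],[34,19],[39,14],[42,3],[44,0]]
[[4,19],[5,14],[7,10],[8,14],[9,19],[21,0],[34,19],[39,15],[43,3],[44,0]]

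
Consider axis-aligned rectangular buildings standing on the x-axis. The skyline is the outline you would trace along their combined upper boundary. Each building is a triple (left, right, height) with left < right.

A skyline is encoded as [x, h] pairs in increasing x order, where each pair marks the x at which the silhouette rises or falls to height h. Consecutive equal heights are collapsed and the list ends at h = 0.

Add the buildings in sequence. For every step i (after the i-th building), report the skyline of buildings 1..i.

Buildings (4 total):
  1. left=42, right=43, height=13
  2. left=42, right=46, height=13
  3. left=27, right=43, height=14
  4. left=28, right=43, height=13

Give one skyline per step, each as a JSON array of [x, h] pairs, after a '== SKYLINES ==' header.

== SKYLINES ==
[[42,13],[43,0]]
[[42,13],[46,0]]
[[27,14],[43,13],[46,0]]
[[27,14],[43,13],[46,0]]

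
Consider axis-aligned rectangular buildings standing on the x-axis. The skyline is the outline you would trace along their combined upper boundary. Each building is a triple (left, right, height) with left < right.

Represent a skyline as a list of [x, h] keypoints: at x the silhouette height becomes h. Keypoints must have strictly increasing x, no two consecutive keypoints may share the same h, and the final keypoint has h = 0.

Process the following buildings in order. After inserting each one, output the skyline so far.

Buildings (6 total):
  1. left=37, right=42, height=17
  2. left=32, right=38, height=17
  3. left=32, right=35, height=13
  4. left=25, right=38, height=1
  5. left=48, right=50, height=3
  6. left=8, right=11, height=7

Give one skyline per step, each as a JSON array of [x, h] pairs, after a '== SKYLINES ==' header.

== SKYLINES ==
[[37,17],[42,0]]
[[32,17],[42,0]]
[[32,17],[42,0]]
[[25,1],[32,17],[42,0]]
[[25,1],[32,17],[42,0],[48,3],[50,0]]
[[8,7],[11,0],[25,1],[32,17],[42,0],[48,3],[50,0]]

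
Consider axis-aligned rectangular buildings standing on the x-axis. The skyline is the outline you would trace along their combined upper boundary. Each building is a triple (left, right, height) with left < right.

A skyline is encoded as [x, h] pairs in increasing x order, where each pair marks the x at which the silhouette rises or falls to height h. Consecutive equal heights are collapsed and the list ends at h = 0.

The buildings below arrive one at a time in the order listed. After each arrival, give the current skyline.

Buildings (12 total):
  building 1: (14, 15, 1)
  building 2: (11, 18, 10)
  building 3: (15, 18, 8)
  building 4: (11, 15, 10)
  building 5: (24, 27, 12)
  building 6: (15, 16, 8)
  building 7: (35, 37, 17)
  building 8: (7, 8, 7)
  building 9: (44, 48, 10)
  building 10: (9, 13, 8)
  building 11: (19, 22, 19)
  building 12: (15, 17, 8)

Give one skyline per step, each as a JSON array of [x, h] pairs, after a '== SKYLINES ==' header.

== SKYLINES ==
[[14,1],[15,0]]
[[11,10],[18,0]]
[[11,10],[18,0]]
[[11,10],[18,0]]
[[11,10],[18,0],[24,12],[27,0]]
[[11,10],[18,0],[24,12],[27,0]]
[[11,10],[18,0],[24,12],[27,0],[35,17],[37,0]]
[[7,7],[8,0],[11,10],[18,0],[24,12],[27,0],[35,17],[37,0]]
[[7,7],[8,0],[11,10],[18,0],[24,12],[27,0],[35,17],[37,0],[44,10],[48,0]]
[[7,7],[8,0],[9,8],[11,10],[18,0],[24,12],[27,0],[35,17],[37,0],[44,10],[48,0]]
[[7,7],[8,0],[9,8],[11,10],[18,0],[19,19],[22,0],[24,12],[27,0],[35,17],[37,0],[44,10],[48,0]]
[[7,7],[8,0],[9,8],[11,10],[18,0],[19,19],[22,0],[24,12],[27,0],[35,17],[37,0],[44,10],[48,0]]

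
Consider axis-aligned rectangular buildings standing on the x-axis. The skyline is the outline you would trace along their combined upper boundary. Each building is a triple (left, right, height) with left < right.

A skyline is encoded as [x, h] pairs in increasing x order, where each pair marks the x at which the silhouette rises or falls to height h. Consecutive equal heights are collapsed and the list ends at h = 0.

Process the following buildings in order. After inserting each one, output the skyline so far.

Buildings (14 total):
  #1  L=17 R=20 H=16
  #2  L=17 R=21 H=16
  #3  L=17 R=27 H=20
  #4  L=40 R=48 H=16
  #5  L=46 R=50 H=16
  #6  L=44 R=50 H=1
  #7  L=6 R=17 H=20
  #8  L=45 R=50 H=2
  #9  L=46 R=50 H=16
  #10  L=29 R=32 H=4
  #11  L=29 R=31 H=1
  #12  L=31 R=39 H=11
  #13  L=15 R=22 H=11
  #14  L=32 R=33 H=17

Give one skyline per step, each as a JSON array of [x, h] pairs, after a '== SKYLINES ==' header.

== SKYLINES ==
[[17,16],[20,0]]
[[17,16],[21,0]]
[[17,20],[27,0]]
[[17,20],[27,0],[40,16],[48,0]]
[[17,20],[27,0],[40,16],[50,0]]
[[17,20],[27,0],[40,16],[50,0]]
[[6,20],[27,0],[40,16],[50,0]]
[[6,20],[27,0],[40,16],[50,0]]
[[6,20],[27,0],[40,16],[50,0]]
[[6,20],[27,0],[29,4],[32,0],[40,16],[50,0]]
[[6,20],[27,0],[29,4],[32,0],[40,16],[50,0]]
[[6,20],[27,0],[29,4],[31,11],[39,0],[40,16],[50,0]]
[[6,20],[27,0],[29,4],[31,11],[39,0],[40,16],[50,0]]
[[6,20],[27,0],[29,4],[31,11],[32,17],[33,11],[39,0],[40,16],[50,0]]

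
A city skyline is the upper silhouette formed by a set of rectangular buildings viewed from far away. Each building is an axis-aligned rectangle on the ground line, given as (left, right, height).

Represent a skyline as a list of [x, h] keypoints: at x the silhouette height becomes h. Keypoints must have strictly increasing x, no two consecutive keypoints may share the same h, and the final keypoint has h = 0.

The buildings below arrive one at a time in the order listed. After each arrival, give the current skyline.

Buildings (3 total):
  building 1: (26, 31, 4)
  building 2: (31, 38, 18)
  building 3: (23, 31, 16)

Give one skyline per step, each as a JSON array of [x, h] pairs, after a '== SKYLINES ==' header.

== SKYLINES ==
[[26,4],[31,0]]
[[26,4],[31,18],[38,0]]
[[23,16],[31,18],[38,0]]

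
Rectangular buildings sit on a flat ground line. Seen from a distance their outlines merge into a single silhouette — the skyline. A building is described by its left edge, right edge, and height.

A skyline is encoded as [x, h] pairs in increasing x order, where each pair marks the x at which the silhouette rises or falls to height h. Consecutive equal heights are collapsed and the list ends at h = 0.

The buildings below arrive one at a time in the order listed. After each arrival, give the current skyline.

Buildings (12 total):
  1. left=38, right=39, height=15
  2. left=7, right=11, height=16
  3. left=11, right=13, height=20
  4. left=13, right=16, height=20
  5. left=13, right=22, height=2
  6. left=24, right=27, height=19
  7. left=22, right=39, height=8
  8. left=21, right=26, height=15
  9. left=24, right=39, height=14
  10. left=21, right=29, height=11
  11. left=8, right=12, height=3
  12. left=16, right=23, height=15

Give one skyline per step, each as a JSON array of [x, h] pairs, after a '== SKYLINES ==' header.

== SKYLINES ==
[[38,15],[39,0]]
[[7,16],[11,0],[38,15],[39,0]]
[[7,16],[11,20],[13,0],[38,15],[39,0]]
[[7,16],[11,20],[16,0],[38,15],[39,0]]
[[7,16],[11,20],[16,2],[22,0],[38,15],[39,0]]
[[7,16],[11,20],[16,2],[22,0],[24,19],[27,0],[38,15],[39,0]]
[[7,16],[11,20],[16,2],[22,8],[24,19],[27,8],[38,15],[39,0]]
[[7,16],[11,20],[16,2],[21,15],[24,19],[27,8],[38,15],[39,0]]
[[7,16],[11,20],[16,2],[21,15],[24,19],[27,14],[38,15],[39,0]]
[[7,16],[11,20],[16,2],[21,15],[24,19],[27,14],[38,15],[39,0]]
[[7,16],[11,20],[16,2],[21,15],[24,19],[27,14],[38,15],[39,0]]
[[7,16],[11,20],[16,15],[24,19],[27,14],[38,15],[39,0]]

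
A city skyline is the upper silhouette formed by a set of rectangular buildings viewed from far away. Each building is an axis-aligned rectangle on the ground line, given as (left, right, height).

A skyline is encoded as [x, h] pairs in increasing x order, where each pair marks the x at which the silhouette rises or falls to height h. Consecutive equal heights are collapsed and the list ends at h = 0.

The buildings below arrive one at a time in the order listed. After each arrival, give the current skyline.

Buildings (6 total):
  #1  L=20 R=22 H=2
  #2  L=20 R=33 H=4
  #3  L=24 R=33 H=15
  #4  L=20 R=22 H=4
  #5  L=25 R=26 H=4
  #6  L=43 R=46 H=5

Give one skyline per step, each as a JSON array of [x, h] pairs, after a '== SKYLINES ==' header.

== SKYLINES ==
[[20,2],[22,0]]
[[20,4],[33,0]]
[[20,4],[24,15],[33,0]]
[[20,4],[24,15],[33,0]]
[[20,4],[24,15],[33,0]]
[[20,4],[24,15],[33,0],[43,5],[46,0]]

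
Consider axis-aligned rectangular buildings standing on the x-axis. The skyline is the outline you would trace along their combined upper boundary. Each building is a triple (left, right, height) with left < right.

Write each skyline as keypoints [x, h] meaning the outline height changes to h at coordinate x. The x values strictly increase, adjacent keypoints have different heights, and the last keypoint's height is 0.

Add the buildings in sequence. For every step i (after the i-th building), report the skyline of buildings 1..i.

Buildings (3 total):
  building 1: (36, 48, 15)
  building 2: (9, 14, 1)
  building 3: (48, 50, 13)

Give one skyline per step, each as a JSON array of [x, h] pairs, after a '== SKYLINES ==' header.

== SKYLINES ==
[[36,15],[48,0]]
[[9,1],[14,0],[36,15],[48,0]]
[[9,1],[14,0],[36,15],[48,13],[50,0]]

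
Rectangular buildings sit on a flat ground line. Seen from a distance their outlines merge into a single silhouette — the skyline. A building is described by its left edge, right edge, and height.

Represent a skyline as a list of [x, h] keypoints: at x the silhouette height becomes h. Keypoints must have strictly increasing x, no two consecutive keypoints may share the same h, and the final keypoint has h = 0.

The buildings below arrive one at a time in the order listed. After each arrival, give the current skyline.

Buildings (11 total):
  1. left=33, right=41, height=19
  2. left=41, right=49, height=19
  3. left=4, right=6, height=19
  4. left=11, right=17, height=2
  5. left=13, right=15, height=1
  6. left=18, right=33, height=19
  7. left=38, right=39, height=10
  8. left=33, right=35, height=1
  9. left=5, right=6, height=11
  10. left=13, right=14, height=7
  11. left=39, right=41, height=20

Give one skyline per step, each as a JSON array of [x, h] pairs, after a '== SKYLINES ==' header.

== SKYLINES ==
[[33,19],[41,0]]
[[33,19],[49,0]]
[[4,19],[6,0],[33,19],[49,0]]
[[4,19],[6,0],[11,2],[17,0],[33,19],[49,0]]
[[4,19],[6,0],[11,2],[17,0],[33,19],[49,0]]
[[4,19],[6,0],[11,2],[17,0],[18,19],[49,0]]
[[4,19],[6,0],[11,2],[17,0],[18,19],[49,0]]
[[4,19],[6,0],[11,2],[17,0],[18,19],[49,0]]
[[4,19],[6,0],[11,2],[17,0],[18,19],[49,0]]
[[4,19],[6,0],[11,2],[13,7],[14,2],[17,0],[18,19],[49,0]]
[[4,19],[6,0],[11,2],[13,7],[14,2],[17,0],[18,19],[39,20],[41,19],[49,0]]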